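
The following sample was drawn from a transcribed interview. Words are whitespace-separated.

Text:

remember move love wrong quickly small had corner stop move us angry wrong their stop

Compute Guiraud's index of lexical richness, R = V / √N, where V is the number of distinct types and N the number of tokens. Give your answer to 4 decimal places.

3.0984

N = 15, V = 12.
√N = 3.872983
R = 12 / 3.872983 = 3.0984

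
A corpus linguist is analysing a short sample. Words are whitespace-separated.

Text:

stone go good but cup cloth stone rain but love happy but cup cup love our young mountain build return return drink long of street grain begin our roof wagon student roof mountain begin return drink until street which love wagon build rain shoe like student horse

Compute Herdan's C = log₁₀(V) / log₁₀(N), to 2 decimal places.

N = 47, V = 28.
log₁₀(V) = 1.447158, log₁₀(N) = 1.672098
C = 1.447158 / 1.672098 = 0.87

0.87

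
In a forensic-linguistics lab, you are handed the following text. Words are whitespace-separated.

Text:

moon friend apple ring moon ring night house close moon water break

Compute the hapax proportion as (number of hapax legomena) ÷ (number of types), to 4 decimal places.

0.7778

Frequencies: moon:3, ring:2, friend:1, apple:1, night:1, house:1, close:1, water:1, break:1
Hapax count = 7; type count = 9.
Ratio = 7 / 9 = 0.7778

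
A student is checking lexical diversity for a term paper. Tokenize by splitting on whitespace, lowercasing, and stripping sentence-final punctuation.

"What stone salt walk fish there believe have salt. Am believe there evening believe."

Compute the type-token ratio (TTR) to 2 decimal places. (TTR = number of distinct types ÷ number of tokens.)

N = 14 tokens, V = 10 types.
TTR = V / N = 10 / 14 = 0.71

0.71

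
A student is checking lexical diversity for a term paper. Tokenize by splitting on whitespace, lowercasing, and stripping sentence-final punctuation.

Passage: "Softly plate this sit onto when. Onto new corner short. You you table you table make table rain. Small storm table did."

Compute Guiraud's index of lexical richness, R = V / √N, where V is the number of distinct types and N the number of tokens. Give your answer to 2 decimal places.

3.41

N = 22, V = 16.
√N = 4.690416
R = 16 / 4.690416 = 3.41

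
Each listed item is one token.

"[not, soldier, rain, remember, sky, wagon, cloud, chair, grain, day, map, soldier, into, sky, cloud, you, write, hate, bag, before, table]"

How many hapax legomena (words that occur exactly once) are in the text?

15

Frequencies: soldier:2, sky:2, cloud:2, not:1, rain:1, remember:1, wagon:1, chair:1, grain:1, day:1, map:1, into:1, you:1, write:1, hate:1, bag:1, before:1, table:1
Hapax (freq=1): bag, before, chair, day, grain, hate, into, map, not, rain, remember, table, wagon, write, you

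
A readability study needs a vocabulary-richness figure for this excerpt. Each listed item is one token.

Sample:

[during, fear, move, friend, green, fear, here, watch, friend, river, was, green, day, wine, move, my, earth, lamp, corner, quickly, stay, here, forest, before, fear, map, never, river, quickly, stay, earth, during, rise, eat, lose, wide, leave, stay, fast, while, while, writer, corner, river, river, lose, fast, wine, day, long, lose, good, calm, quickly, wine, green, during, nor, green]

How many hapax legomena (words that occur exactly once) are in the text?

17

Frequencies: green:4, river:4, during:3, fear:3, wine:3, quickly:3, stay:3, lose:3, move:2, friend:2, here:2, day:2, earth:2, corner:2, fast:2, while:2, watch:1, was:1, my:1, lamp:1, … (13 more, each freq 1)
Hapax (freq=1): before, calm, eat, forest, good, lamp, leave, long, map, my, never, nor, rise, was, watch, wide, writer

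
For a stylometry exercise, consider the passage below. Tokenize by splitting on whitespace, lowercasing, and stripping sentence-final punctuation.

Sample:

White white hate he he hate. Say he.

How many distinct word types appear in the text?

4

Distinct types: {hate, he, say, white}
V = 4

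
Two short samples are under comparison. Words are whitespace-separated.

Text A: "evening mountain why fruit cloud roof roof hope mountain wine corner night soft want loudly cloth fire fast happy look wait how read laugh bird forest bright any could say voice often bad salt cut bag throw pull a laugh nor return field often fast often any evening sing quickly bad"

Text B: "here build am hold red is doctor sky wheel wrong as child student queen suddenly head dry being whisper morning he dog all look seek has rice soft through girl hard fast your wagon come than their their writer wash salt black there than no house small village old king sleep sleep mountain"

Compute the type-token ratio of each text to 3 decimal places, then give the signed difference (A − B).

-0.119

TTR(A) = 42/51 = 0.824
TTR(B) = 50/53 = 0.943
Difference = 0.824 − 0.943 = -0.119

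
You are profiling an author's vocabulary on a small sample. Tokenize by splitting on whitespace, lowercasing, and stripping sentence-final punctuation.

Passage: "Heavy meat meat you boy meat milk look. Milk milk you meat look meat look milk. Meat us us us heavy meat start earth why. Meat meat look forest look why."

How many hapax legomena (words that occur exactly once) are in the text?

4

Frequencies: meat:9, look:5, milk:4, us:3, heavy:2, you:2, why:2, boy:1, start:1, earth:1, forest:1
Hapax (freq=1): boy, earth, forest, start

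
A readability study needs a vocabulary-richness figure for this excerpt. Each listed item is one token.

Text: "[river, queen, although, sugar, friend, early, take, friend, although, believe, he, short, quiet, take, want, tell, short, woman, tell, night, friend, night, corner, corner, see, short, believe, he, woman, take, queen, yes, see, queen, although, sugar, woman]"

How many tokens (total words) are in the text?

37

Tokens: river, queen, although, sugar, friend, early, take, friend, although, believe, he, short, quiet, take, want, tell, short, woman, tell, night, friend, night, corner, corner, see, short, believe, he, woman, take, queen, yes, see, queen, although, sugar, woman
N = 37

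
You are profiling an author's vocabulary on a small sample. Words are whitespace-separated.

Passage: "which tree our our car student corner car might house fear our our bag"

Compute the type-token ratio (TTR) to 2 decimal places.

0.71

N = 14 tokens, V = 10 types.
TTR = V / N = 10 / 14 = 0.71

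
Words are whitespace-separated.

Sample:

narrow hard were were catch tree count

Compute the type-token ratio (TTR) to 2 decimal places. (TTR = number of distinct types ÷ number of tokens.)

0.86

N = 7 tokens, V = 6 types.
TTR = V / N = 6 / 7 = 0.86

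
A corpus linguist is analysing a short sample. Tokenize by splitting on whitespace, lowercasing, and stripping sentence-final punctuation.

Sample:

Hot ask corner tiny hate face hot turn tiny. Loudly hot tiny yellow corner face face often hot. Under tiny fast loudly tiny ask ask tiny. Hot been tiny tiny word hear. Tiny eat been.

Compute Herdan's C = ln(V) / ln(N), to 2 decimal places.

N = 35, V = 16.
ln(V) = 2.772589, ln(N) = 3.555348
C = 2.772589 / 3.555348 = 0.78

0.78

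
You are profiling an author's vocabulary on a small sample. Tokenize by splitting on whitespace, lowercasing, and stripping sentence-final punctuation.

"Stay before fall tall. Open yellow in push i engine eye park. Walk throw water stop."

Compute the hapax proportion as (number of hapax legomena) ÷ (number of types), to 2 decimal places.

1.00

Frequencies: stay:1, before:1, fall:1, tall:1, open:1, yellow:1, in:1, push:1, i:1, engine:1, eye:1, park:1, walk:1, throw:1, water:1, stop:1
Hapax count = 16; type count = 16.
Ratio = 16 / 16 = 1.00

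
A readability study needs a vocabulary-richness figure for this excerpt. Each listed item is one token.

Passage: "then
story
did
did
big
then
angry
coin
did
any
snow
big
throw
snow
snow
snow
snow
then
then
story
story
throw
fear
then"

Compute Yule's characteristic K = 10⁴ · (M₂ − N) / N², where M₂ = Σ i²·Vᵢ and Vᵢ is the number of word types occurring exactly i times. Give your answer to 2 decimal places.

972.22

Frequencies: then:5, snow:5, story:3, did:3, big:2, throw:2, angry:1, coin:1, any:1, fear:1
N = 24. Frequency spectrum: V_1=4, V_2=2, V_3=2, V_5=2
M₂ = 1²·4 + 2²·2 + 3²·2 + 5²·2 = 80
K = 10000 × (80 − 24) / 24² = 972.22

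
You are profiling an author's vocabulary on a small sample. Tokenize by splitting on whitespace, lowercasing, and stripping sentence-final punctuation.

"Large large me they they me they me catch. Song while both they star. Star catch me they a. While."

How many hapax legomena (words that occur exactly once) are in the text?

3

Frequencies: they:5, me:4, large:2, catch:2, while:2, star:2, song:1, both:1, a:1
Hapax (freq=1): a, both, song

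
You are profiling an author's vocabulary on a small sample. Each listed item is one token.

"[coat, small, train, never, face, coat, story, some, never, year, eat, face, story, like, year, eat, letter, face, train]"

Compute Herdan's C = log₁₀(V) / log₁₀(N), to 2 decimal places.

0.81

N = 19, V = 11.
log₁₀(V) = 1.041393, log₁₀(N) = 1.278754
C = 1.041393 / 1.278754 = 0.81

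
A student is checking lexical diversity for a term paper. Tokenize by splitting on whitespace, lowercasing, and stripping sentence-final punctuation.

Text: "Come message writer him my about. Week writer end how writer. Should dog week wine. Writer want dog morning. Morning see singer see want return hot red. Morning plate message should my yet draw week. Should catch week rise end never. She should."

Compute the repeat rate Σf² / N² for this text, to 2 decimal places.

0.05

Frequencies: writer:4, week:4, should:4, morning:3, message:2, my:2, end:2, dog:2, want:2, see:2, come:1, him:1, about:1, how:1, wine:1, singer:1, return:1, hot:1, red:1, plate:1, … (6 more, each freq 1)
Σf² = 97; N² = 1849
Repeat rate = 97 / 1849 = 0.05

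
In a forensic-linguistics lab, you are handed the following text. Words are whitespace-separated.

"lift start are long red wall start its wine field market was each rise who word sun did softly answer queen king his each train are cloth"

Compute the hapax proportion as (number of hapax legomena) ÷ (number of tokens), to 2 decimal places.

0.78

Frequencies: start:2, are:2, each:2, lift:1, long:1, red:1, wall:1, its:1, wine:1, field:1, market:1, was:1, rise:1, who:1, word:1, sun:1, did:1, softly:1, answer:1, queen:1, … (4 more, each freq 1)
Hapax count = 21; token count = 27.
Ratio = 21 / 27 = 0.78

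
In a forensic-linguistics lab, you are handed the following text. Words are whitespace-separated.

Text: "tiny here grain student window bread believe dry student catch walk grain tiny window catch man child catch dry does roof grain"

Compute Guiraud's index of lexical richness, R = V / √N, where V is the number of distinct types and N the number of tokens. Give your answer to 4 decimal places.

N = 22, V = 14.
√N = 4.690416
R = 14 / 4.690416 = 2.9848

2.9848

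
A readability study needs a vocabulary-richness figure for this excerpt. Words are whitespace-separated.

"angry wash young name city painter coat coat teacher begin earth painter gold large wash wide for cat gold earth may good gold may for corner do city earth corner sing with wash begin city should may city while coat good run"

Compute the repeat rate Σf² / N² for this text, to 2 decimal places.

0.05

Frequencies: city:4, wash:3, coat:3, earth:3, gold:3, may:3, painter:2, begin:2, for:2, good:2, corner:2, angry:1, young:1, name:1, teacher:1, large:1, wide:1, cat:1, do:1, sing:1, … (4 more, each freq 1)
Σf² = 94; N² = 1764
Repeat rate = 94 / 1764 = 0.05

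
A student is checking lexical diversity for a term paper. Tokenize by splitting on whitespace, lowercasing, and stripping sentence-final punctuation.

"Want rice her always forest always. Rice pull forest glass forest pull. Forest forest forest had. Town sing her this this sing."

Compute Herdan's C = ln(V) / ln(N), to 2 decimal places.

0.78

N = 22, V = 11.
ln(V) = 2.397895, ln(N) = 3.091042
C = 2.397895 / 3.091042 = 0.78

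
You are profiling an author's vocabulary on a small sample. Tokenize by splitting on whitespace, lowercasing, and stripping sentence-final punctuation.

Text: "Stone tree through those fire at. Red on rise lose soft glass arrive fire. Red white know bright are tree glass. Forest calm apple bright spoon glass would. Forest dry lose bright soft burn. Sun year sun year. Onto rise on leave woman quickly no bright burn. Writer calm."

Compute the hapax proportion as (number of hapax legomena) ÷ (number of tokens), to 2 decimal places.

Frequencies: bright:4, glass:3, tree:2, fire:2, red:2, on:2, rise:2, lose:2, soft:2, forest:2, calm:2, burn:2, sun:2, year:2, stone:1, through:1, those:1, at:1, arrive:1, white:1, … (12 more, each freq 1)
Hapax count = 18; token count = 49.
Ratio = 18 / 49 = 0.37

0.37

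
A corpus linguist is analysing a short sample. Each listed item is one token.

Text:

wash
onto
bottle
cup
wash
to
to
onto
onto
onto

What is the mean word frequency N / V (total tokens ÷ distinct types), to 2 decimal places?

2.00

N = 10 tokens, V = 5 types.
Mean frequency = N / V = 10 / 5 = 2.00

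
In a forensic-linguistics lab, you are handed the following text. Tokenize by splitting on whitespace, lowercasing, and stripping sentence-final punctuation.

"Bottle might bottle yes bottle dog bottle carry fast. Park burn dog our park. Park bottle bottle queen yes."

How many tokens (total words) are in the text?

19

Tokens: bottle, might, bottle, yes, bottle, dog, bottle, carry, fast, park, burn, dog, our, park, park, bottle, bottle, queen, yes
N = 19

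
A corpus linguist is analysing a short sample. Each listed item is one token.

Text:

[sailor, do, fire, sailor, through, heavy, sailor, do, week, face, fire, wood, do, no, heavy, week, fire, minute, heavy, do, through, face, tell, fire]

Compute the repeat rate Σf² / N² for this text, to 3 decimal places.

Frequencies: do:4, fire:4, sailor:3, heavy:3, through:2, week:2, face:2, wood:1, no:1, minute:1, tell:1
Σf² = 66; N² = 576
Repeat rate = 66 / 576 = 0.115

0.115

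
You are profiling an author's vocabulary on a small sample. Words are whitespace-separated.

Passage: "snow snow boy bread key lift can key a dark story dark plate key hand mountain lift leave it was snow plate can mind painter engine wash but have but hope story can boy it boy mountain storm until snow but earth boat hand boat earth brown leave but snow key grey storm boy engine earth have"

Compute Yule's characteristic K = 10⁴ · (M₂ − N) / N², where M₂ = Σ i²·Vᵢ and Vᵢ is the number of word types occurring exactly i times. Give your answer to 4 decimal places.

Frequencies: snow:5, boy:4, key:4, but:4, can:3, earth:3, lift:2, dark:2, story:2, plate:2, hand:2, mountain:2, leave:2, it:2, engine:2, have:2, storm:2, boat:2, bread:1, a:1, … (8 more, each freq 1)
N = 57. Frequency spectrum: V_1=10, V_2=12, V_3=2, V_4=3, V_5=1
M₂ = 1²·10 + 2²·12 + 3²·2 + 4²·3 + 5²·1 = 149
K = 10000 × (149 − 57) / 57² = 283.1641

283.1641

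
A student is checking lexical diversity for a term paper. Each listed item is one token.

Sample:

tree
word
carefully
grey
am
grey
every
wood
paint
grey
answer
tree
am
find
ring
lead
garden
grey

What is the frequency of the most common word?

4

Frequencies: grey:4, tree:2, am:2, word:1, carefully:1, every:1, wood:1, paint:1, answer:1, find:1, ring:1, lead:1, garden:1
Most common: 'grey' with frequency 4.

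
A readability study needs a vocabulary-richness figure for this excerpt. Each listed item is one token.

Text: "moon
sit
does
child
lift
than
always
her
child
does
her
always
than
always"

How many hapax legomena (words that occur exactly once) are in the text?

Frequencies: always:3, does:2, child:2, than:2, her:2, moon:1, sit:1, lift:1
Hapax (freq=1): lift, moon, sit

3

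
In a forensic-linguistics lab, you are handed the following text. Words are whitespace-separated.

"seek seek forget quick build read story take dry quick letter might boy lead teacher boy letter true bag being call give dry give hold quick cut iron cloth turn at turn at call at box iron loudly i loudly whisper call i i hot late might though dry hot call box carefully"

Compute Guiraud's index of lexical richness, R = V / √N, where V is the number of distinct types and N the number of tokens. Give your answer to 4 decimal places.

4.3955

N = 53, V = 32.
√N = 7.280110
R = 32 / 7.280110 = 4.3955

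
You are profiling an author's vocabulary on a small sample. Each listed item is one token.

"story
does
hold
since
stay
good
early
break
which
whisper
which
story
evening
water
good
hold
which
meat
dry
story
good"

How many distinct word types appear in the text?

Distinct types: {break, does, dry, early, evening, good, hold, meat, since, stay, story, water, which, whisper}
V = 14

14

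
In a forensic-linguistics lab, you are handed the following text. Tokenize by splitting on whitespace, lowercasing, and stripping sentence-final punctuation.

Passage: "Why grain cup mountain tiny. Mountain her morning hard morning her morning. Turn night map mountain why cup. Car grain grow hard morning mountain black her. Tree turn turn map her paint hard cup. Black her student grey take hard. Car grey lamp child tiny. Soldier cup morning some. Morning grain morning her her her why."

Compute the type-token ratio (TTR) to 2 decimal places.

N = 56 tokens, V = 23 types.
TTR = V / N = 23 / 56 = 0.41

0.41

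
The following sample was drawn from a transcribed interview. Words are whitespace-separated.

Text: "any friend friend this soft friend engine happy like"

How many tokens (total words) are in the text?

Tokens: any, friend, friend, this, soft, friend, engine, happy, like
N = 9

9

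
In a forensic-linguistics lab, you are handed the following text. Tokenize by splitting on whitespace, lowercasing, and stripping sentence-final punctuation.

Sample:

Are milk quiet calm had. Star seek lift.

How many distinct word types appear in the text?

8

Distinct types: {are, calm, had, lift, milk, quiet, seek, star}
V = 8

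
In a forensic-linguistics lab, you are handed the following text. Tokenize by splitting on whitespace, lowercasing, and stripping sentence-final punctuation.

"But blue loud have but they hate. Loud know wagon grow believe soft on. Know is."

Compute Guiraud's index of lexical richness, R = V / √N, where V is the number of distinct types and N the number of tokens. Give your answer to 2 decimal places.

N = 16, V = 13.
√N = 4.000000
R = 13 / 4.000000 = 3.25

3.25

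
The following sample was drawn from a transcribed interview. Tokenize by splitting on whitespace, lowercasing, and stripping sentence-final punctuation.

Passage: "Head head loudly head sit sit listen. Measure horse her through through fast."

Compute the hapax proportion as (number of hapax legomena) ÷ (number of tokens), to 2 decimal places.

Frequencies: head:3, sit:2, through:2, loudly:1, listen:1, measure:1, horse:1, her:1, fast:1
Hapax count = 6; token count = 13.
Ratio = 6 / 13 = 0.46

0.46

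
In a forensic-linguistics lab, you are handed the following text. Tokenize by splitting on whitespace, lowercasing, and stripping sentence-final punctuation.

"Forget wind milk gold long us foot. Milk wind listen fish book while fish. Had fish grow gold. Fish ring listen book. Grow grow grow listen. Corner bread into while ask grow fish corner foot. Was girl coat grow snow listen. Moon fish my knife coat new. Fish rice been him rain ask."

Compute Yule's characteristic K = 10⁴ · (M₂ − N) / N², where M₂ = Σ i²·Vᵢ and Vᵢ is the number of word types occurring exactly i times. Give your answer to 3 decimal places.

363.119

Frequencies: fish:7, grow:6, listen:4, wind:2, milk:2, gold:2, foot:2, book:2, while:2, corner:2, ask:2, coat:2, forget:1, long:1, us:1, had:1, ring:1, bread:1, into:1, was:1, … (10 more, each freq 1)
N = 53. Frequency spectrum: V_1=18, V_2=9, V_4=1, V_6=1, V_7=1
M₂ = 1²·18 + 2²·9 + 4²·1 + 6²·1 + 7²·1 = 155
K = 10000 × (155 − 53) / 53² = 363.119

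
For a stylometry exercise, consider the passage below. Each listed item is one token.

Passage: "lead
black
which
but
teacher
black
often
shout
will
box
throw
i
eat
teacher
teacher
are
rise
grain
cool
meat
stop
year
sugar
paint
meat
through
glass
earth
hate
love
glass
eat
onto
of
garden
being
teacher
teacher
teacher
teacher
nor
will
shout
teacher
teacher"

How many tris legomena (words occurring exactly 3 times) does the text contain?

0

Frequencies: teacher:9, black:2, shout:2, will:2, eat:2, meat:2, glass:2, lead:1, which:1, but:1, often:1, box:1, throw:1, i:1, are:1, rise:1, grain:1, cool:1, stop:1, year:1, … (11 more, each freq 1)
Words with frequency 3: (none)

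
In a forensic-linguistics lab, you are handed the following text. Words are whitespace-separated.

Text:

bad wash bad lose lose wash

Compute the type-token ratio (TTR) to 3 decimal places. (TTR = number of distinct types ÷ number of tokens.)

N = 6 tokens, V = 3 types.
TTR = V / N = 3 / 6 = 0.500

0.500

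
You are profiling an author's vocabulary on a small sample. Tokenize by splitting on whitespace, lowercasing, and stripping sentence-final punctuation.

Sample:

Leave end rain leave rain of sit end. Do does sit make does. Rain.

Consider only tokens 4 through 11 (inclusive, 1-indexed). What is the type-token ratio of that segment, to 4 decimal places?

Segment tokens 4–11: leave, rain, of, sit, end, do, does, sit
Segment N = 8, segment V = 7.
TTR = 7 / 8 = 0.8750

0.8750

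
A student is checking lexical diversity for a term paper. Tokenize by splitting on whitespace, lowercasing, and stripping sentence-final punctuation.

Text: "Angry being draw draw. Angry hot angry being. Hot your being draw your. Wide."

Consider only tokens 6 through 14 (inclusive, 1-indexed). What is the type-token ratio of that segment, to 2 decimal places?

Segment tokens 6–14: hot, angry, being, hot, your, being, draw, your, wide
Segment N = 9, segment V = 6.
TTR = 6 / 9 = 0.67

0.67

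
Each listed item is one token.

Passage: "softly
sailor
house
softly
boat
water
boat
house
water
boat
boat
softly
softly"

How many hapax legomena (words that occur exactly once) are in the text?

Frequencies: softly:4, boat:4, house:2, water:2, sailor:1
Hapax (freq=1): sailor

1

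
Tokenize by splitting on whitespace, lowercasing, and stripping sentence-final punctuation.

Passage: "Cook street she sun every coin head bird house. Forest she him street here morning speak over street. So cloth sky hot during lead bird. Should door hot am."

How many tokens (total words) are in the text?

Tokens: cook, street, she, sun, every, coin, head, bird, house, forest, she, him, street, here, morning, speak, over, street, so, cloth, sky, hot, during, lead, bird, should, door, hot, am
N = 29

29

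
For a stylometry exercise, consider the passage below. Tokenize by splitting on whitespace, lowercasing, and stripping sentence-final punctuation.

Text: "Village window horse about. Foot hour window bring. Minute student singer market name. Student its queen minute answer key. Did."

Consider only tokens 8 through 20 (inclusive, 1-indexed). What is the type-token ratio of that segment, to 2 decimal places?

0.85

Segment tokens 8–20: bring, minute, student, singer, market, name, student, its, queen, minute, answer, key, did
Segment N = 13, segment V = 11.
TTR = 11 / 13 = 0.85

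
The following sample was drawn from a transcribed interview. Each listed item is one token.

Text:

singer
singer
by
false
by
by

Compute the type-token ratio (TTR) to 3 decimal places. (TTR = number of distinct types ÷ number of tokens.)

0.500

N = 6 tokens, V = 3 types.
TTR = V / N = 3 / 6 = 0.500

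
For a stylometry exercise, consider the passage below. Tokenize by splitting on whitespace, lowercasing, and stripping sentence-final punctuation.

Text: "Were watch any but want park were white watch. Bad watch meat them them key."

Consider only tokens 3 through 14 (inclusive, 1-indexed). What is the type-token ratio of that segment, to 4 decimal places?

0.8333

Segment tokens 3–14: any, but, want, park, were, white, watch, bad, watch, meat, them, them
Segment N = 12, segment V = 10.
TTR = 10 / 12 = 0.8333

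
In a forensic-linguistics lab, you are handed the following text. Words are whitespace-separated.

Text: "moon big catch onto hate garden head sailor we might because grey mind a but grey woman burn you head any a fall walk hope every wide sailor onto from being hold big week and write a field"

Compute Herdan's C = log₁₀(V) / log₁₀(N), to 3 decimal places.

0.944

N = 38, V = 31.
log₁₀(V) = 1.491362, log₁₀(N) = 1.579784
C = 1.491362 / 1.579784 = 0.944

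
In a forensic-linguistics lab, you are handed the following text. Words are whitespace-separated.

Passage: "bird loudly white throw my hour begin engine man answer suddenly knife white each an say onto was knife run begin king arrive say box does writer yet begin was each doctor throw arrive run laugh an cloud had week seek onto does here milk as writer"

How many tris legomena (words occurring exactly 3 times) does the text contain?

Frequencies: begin:3, white:2, throw:2, knife:2, each:2, an:2, say:2, onto:2, was:2, run:2, arrive:2, does:2, writer:2, bird:1, loudly:1, my:1, hour:1, engine:1, man:1, answer:1, … (13 more, each freq 1)
Words with frequency 3: begin

1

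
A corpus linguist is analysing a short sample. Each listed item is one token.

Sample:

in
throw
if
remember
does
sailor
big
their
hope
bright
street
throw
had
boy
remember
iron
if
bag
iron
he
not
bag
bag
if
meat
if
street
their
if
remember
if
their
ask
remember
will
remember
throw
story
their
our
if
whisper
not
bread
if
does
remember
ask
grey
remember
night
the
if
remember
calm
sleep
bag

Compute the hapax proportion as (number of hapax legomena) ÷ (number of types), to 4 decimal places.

Frequencies: if:9, remember:8, their:4, bag:4, throw:3, does:2, street:2, iron:2, not:2, ask:2, in:1, sailor:1, big:1, hope:1, bright:1, had:1, boy:1, he:1, meat:1, will:1, … (9 more, each freq 1)
Hapax count = 19; type count = 29.
Ratio = 19 / 29 = 0.6552

0.6552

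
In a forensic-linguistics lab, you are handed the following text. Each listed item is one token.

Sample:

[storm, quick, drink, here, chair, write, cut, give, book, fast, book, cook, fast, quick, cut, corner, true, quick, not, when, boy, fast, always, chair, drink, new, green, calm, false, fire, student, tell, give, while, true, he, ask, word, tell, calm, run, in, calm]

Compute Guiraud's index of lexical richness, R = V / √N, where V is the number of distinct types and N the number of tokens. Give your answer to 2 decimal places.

4.57

N = 43, V = 30.
√N = 6.557439
R = 30 / 6.557439 = 4.57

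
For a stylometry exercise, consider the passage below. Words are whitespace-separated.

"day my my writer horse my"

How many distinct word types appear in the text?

Distinct types: {day, horse, my, writer}
V = 4

4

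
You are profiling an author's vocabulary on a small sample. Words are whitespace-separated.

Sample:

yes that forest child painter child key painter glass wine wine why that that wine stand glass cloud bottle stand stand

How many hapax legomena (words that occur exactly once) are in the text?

Frequencies: that:3, wine:3, stand:3, child:2, painter:2, glass:2, yes:1, forest:1, key:1, why:1, cloud:1, bottle:1
Hapax (freq=1): bottle, cloud, forest, key, why, yes

6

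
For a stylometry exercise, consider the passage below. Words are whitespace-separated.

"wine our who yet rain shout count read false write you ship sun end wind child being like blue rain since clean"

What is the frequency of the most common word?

Frequencies: rain:2, wine:1, our:1, who:1, yet:1, shout:1, count:1, read:1, false:1, write:1, you:1, ship:1, sun:1, end:1, wind:1, child:1, being:1, like:1, blue:1, since:1, … (1 more, each freq 1)
Most common: 'rain' with frequency 2.

2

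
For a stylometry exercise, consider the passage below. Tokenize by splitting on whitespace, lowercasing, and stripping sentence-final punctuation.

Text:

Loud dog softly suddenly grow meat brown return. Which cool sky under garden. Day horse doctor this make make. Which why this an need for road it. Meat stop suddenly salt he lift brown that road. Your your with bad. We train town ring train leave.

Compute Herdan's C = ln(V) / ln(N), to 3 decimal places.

N = 46, V = 37.
ln(V) = 3.610918, ln(N) = 3.828641
C = 3.610918 / 3.828641 = 0.943

0.943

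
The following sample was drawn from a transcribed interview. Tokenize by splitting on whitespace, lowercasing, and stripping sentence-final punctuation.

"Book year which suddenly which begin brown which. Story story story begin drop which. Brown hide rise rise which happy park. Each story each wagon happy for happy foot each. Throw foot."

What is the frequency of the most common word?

Frequencies: which:5, story:4, happy:3, each:3, begin:2, brown:2, rise:2, foot:2, book:1, year:1, suddenly:1, drop:1, hide:1, park:1, wagon:1, for:1, throw:1
Most common: 'which' with frequency 5.

5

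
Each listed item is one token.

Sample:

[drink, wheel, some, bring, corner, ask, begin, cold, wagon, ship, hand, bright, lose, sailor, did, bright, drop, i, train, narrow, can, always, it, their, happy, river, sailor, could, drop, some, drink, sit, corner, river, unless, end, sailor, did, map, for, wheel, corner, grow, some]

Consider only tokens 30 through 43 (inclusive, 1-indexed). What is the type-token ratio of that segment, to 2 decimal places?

0.93

Segment tokens 30–43: some, drink, sit, corner, river, unless, end, sailor, did, map, for, wheel, corner, grow
Segment N = 14, segment V = 13.
TTR = 13 / 14 = 0.93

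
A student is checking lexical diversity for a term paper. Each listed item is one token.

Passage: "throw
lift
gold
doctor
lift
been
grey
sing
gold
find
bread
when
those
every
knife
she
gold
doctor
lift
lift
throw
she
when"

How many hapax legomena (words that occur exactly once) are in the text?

8

Frequencies: lift:4, gold:3, throw:2, doctor:2, when:2, she:2, been:1, grey:1, sing:1, find:1, bread:1, those:1, every:1, knife:1
Hapax (freq=1): been, bread, every, find, grey, knife, sing, those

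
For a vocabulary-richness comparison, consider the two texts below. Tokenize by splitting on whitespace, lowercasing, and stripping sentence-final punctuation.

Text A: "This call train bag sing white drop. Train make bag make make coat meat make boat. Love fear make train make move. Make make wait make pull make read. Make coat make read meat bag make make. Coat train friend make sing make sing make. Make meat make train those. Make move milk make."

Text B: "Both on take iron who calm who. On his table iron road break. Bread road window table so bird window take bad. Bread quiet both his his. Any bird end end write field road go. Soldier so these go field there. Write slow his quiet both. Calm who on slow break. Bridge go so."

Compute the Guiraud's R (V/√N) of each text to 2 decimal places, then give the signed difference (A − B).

A: V=20, N=54, R=2.72
B: V=26, N=54, R=3.54
Difference = 2.72 − 3.54 = -0.82

-0.82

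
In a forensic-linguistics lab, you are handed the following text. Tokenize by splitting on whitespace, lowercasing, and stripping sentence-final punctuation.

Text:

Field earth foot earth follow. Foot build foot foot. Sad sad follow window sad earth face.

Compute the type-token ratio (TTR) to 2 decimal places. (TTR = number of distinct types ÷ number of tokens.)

N = 16 tokens, V = 8 types.
TTR = V / N = 8 / 16 = 0.50

0.50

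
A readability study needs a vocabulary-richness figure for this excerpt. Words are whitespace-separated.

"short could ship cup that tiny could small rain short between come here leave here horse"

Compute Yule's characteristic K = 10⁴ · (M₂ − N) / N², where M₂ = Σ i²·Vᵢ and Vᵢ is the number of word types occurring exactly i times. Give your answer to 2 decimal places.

234.38

Frequencies: short:2, could:2, here:2, ship:1, cup:1, that:1, tiny:1, small:1, rain:1, between:1, come:1, leave:1, horse:1
N = 16. Frequency spectrum: V_1=10, V_2=3
M₂ = 1²·10 + 2²·3 = 22
K = 10000 × (22 − 16) / 16² = 234.38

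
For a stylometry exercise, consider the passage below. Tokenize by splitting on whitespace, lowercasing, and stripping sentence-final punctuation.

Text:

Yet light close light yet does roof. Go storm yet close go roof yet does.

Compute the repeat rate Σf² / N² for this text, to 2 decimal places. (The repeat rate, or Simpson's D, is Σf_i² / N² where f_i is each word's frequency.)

0.16

Frequencies: yet:4, light:2, close:2, does:2, roof:2, go:2, storm:1
Σf² = 37; N² = 225
Repeat rate = 37 / 225 = 0.16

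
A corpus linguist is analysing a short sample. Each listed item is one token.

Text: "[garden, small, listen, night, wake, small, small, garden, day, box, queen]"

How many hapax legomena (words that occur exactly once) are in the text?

Frequencies: small:3, garden:2, listen:1, night:1, wake:1, day:1, box:1, queen:1
Hapax (freq=1): box, day, listen, night, queen, wake

6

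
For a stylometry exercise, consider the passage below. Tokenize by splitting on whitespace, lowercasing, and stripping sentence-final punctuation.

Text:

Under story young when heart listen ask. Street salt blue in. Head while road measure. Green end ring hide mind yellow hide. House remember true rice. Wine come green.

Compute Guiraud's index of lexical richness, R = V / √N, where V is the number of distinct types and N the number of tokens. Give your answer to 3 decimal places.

N = 29, V = 27.
√N = 5.385165
R = 27 / 5.385165 = 5.014

5.014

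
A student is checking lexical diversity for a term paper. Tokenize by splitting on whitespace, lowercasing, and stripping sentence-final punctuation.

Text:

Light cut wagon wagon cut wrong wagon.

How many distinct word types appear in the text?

4

Distinct types: {cut, light, wagon, wrong}
V = 4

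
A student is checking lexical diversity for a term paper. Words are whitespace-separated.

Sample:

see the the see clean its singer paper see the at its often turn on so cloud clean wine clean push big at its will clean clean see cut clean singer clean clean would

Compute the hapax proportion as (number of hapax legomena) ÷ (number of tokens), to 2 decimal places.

0.35

Frequencies: clean:8, see:4, the:3, its:3, singer:2, at:2, paper:1, often:1, turn:1, on:1, so:1, cloud:1, wine:1, push:1, big:1, will:1, cut:1, would:1
Hapax count = 12; token count = 34.
Ratio = 12 / 34 = 0.35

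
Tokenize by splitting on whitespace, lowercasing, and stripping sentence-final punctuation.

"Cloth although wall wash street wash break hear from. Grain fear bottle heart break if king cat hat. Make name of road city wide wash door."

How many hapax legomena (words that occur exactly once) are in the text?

21

Frequencies: wash:3, break:2, cloth:1, although:1, wall:1, street:1, hear:1, from:1, grain:1, fear:1, bottle:1, heart:1, if:1, king:1, cat:1, hat:1, make:1, name:1, of:1, road:1, … (3 more, each freq 1)
Hapax (freq=1): although, bottle, cat, city, cloth, door, fear, from, grain, hat, hear, heart, if, king, make, name, of, road, street, wall, wide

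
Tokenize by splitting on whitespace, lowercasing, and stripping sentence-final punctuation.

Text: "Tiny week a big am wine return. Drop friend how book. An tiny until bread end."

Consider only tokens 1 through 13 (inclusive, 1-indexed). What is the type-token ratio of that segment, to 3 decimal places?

Segment tokens 1–13: tiny, week, a, big, am, wine, return, drop, friend, how, book, an, tiny
Segment N = 13, segment V = 12.
TTR = 12 / 13 = 0.923

0.923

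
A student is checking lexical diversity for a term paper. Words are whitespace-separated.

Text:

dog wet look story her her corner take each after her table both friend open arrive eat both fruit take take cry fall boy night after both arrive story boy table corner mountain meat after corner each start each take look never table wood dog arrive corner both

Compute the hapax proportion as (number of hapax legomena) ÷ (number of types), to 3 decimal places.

Frequencies: corner:4, take:4, both:4, her:3, each:3, after:3, table:3, arrive:3, dog:2, look:2, story:2, boy:2, wet:1, friend:1, open:1, eat:1, fruit:1, cry:1, fall:1, night:1, … (5 more, each freq 1)
Hapax count = 13; type count = 25.
Ratio = 13 / 25 = 0.520

0.520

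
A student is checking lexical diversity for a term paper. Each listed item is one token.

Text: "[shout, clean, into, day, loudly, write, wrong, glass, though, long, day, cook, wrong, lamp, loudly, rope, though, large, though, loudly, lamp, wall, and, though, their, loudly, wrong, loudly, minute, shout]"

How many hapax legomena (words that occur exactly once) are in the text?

Frequencies: loudly:5, though:4, wrong:3, shout:2, day:2, lamp:2, clean:1, into:1, write:1, glass:1, long:1, cook:1, rope:1, large:1, wall:1, and:1, their:1, minute:1
Hapax (freq=1): and, clean, cook, glass, into, large, long, minute, rope, their, wall, write

12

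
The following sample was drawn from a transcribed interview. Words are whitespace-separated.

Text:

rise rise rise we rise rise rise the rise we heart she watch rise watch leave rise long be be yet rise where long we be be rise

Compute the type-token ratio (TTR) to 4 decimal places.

N = 28 tokens, V = 11 types.
TTR = V / N = 11 / 28 = 0.3929

0.3929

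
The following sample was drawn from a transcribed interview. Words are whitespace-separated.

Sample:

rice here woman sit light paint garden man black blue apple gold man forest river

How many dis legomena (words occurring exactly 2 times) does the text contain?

Frequencies: man:2, rice:1, here:1, woman:1, sit:1, light:1, paint:1, garden:1, black:1, blue:1, apple:1, gold:1, forest:1, river:1
Words with frequency 2: man

1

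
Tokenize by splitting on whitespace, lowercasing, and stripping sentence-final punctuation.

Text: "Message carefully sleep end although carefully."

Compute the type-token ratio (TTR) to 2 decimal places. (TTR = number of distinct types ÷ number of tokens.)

N = 6 tokens, V = 5 types.
TTR = V / N = 5 / 6 = 0.83

0.83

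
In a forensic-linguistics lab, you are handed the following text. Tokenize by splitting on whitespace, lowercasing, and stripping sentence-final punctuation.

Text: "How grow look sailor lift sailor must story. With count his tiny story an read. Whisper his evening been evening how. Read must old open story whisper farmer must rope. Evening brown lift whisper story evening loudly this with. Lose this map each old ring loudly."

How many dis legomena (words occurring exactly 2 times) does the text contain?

Frequencies: story:4, evening:4, must:3, whisper:3, how:2, sailor:2, lift:2, with:2, his:2, read:2, old:2, loudly:2, this:2, grow:1, look:1, count:1, tiny:1, an:1, been:1, open:1, … (7 more, each freq 1)
Words with frequency 2: his, how, lift, loudly, old, read, sailor, this, with

9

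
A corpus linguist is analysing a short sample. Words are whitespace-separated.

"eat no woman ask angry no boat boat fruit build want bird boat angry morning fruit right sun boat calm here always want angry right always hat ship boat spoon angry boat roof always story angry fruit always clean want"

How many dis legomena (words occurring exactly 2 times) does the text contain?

2

Frequencies: boat:6, angry:5, always:4, fruit:3, want:3, no:2, right:2, eat:1, woman:1, ask:1, build:1, bird:1, morning:1, sun:1, calm:1, here:1, hat:1, ship:1, spoon:1, roof:1, … (2 more, each freq 1)
Words with frequency 2: no, right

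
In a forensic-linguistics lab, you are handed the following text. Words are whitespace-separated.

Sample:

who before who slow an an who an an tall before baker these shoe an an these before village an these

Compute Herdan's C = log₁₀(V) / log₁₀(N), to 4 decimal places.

N = 21, V = 9.
log₁₀(V) = 0.954243, log₁₀(N) = 1.322219
C = 0.954243 / 1.322219 = 0.7217

0.7217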